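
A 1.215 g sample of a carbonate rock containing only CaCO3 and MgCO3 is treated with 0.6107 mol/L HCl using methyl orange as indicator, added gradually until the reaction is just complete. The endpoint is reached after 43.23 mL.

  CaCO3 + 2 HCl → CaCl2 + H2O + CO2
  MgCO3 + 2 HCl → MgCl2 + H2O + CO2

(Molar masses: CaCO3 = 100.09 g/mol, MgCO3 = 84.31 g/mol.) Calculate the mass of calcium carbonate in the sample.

0.6475 g

n(HCl) = 0.04323 × 0.6107 = 0.02640 mol
Let x = n(CaCO3), y = n(MgCO3).
Titrant: 2x + 2y = 0.02640;  mass: 100.09x + 84.31y = 1.215
Solving, x = 6.469 × 10^-3 mol, y = 6.731 × 10^-3 mol
mass of CaCO3 = 6.469 × 10^-3 × 100.09 = 0.6475 g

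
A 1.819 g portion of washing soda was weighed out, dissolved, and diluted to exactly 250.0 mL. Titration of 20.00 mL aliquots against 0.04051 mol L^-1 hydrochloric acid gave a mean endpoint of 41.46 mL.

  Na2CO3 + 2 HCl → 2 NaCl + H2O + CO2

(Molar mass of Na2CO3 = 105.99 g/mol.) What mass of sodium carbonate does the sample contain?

n(HCl) per titration = 0.04146 × 0.04051 = 1.680 × 10^-3 mol
From the 1:2 ratio, n(Na2CO3) in each aliquot = 1/2 × 1.680 × 10^-3 = 8.398 × 10^-4 mol
n(Na2CO3) in the whole flask = 8.398 × 10^-4 × 250.0/20.00 = 0.01050 mol
mass of Na2CO3 = 0.01050 × 105.99 = 1.113 g

1.113 g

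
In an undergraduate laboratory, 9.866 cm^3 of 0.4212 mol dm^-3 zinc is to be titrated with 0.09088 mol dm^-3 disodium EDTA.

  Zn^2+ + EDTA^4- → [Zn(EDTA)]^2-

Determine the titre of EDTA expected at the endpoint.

n(Zn2+) = 0.009866 L × 0.4212 mol/L = 4.156 × 10^-3 mol
n(EDTA) = 4.156 × 10^-3 mol (1:1 stoichiometry)
V(EDTA) = 4.156 × 10^-3 mol / 0.09088 mol/L = 0.04573 L = 45.73 mL

45.73 mL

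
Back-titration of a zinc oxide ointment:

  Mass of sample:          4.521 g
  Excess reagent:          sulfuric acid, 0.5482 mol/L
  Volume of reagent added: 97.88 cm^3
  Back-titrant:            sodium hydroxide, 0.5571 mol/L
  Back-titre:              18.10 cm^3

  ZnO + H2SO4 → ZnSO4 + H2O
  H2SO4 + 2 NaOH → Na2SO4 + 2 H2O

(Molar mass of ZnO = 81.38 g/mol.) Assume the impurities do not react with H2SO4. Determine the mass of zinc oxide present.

3.956 g

n(H2SO4) added = 0.09788 × 0.5482 = 0.05366 mol
n(NaOH) used in back-titration = 0.01810 × 0.5571 = 0.01008 mol
From the 1:2 ratio, n(H2SO4) left over = 1/2 × 0.01008 = 5.042 × 10^-3 mol
n(H2SO4) consumed by analyte = 0.05366 − 5.042 × 10^-3 = 0.04862 mol
n(ZnO) = 0.04862 mol (1:1 ratio)
mass of ZnO = 0.04862 × 81.38 = 3.956 g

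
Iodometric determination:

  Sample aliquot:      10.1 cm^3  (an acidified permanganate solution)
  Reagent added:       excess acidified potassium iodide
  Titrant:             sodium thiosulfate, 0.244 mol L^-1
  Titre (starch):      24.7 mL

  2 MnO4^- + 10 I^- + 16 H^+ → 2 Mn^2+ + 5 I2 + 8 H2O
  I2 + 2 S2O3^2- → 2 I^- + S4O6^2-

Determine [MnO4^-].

0.119 mol/L

n(S2O3^2-) = 0.0247 × 0.244 = 6.03 × 10^-3 mol
n(I2) = n(S2O3^2-)/2 = 3.01 × 10^-3 mol
From the 2:5 ratio, n(MnO4^-) in the aliquot = 2/5 × 3.01 × 10^-3 = 1.21 × 10^-3 mol
[MnO4^-] = 1.21 × 10^-3 / 0.0101 = 0.119 mol/L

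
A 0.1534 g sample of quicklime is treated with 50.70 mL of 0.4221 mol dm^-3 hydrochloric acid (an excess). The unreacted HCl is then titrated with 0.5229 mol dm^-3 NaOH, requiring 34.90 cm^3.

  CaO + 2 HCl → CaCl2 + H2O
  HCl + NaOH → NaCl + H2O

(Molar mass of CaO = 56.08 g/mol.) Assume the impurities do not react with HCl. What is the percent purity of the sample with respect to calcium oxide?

n(HCl) added = 0.05070 × 0.4221 = 0.02140 mol
n(NaOH) used in back-titration = 0.03490 × 0.5229 = 0.01825 mol
n(HCl) left over = 0.01825 mol (1:1 ratio)
n(HCl) consumed by analyte = 0.02140 − 0.01825 = 3.151 × 10^-3 mol
From the 1:2 ratio, n(CaO) = 1/2 × 3.151 × 10^-3 = 1.576 × 10^-3 mol
mass of CaO = 1.576 × 10^-3 × 56.08 = 0.08836 g
% CaO = 0.08836 / 0.1534 × 100 = 57.60 %

57.60 %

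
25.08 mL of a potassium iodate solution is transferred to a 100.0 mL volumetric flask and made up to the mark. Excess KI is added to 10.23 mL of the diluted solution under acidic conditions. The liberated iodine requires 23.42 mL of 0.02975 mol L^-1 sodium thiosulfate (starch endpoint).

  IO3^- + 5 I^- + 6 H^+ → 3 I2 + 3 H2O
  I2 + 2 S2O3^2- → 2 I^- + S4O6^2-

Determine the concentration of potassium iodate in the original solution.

n(S2O3^2-) = 0.02342 × 0.02975 = 6.967 × 10^-4 mol
n(I2) = n(S2O3^2-)/2 = 3.484 × 10^-4 mol
From the 1:3 ratio, n(IO3^-) in the aliquot = 1/3 × 3.484 × 10^-4 = 1.161 × 10^-4 mol
[IO3^-]_dilute = 1.161 × 10^-4 / 0.01023 = 0.01135 mol/L
[IO3^-]_original = 0.01135 × 100.0/25.08 = 0.04526 mol/L

0.04526 mol/L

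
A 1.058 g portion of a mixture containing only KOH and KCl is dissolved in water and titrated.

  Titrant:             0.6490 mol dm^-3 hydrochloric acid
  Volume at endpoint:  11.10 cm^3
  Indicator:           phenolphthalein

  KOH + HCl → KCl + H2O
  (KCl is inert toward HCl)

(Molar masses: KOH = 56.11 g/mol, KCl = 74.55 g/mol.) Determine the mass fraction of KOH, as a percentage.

38.21 %

n(HCl) = 0.01110 × 0.6490 = 7.204 × 10^-3 mol
Let x = n(KOH), y = n(KCl).
Titrant: 1x = 7.204 × 10^-3;  mass: 56.11x + 74.55y = 1.058
Solving, x = 7.204 × 10^-3 mol, y = 8.770 × 10^-3 mol
mass of KOH = 7.204 × 10^-3 × 56.11 = 0.4042 g
% KOH = 0.4042 / 1.058 × 100 = 38.21 %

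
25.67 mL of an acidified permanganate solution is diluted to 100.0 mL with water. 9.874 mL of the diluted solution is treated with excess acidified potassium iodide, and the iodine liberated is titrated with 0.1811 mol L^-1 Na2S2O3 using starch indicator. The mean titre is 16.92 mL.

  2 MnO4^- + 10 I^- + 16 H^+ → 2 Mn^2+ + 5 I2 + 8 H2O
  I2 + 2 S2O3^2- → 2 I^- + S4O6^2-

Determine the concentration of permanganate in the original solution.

0.2418 mol/L

n(S2O3^2-) = 0.01692 × 0.1811 = 3.064 × 10^-3 mol
n(I2) = n(S2O3^2-)/2 = 1.532 × 10^-3 mol
From the 2:5 ratio, n(MnO4^-) in the aliquot = 2/5 × 1.532 × 10^-3 = 6.128 × 10^-4 mol
[MnO4^-]_dilute = 6.128 × 10^-4 / 0.009874 = 0.06207 mol/L
[MnO4^-]_original = 0.06207 × 100.0/25.67 = 0.2418 mol/L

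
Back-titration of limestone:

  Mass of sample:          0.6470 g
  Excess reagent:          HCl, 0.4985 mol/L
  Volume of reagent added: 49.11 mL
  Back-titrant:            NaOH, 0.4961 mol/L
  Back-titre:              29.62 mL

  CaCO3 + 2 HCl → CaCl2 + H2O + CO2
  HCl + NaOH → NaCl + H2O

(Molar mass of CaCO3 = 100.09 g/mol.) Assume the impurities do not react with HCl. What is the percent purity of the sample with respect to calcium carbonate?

75.70 %

n(HCl) added = 0.04911 × 0.4985 = 0.02448 mol
n(NaOH) used in back-titration = 0.02962 × 0.4961 = 0.01469 mol
n(HCl) left over = 0.01469 mol (1:1 ratio)
n(HCl) consumed by analyte = 0.02448 − 0.01469 = 9.787 × 10^-3 mol
From the 1:2 ratio, n(CaCO3) = 1/2 × 9.787 × 10^-3 = 4.893 × 10^-3 mol
mass of CaCO3 = 4.893 × 10^-3 × 100.09 = 0.4898 g
% CaCO3 = 0.4898 / 0.6470 × 100 = 75.70 %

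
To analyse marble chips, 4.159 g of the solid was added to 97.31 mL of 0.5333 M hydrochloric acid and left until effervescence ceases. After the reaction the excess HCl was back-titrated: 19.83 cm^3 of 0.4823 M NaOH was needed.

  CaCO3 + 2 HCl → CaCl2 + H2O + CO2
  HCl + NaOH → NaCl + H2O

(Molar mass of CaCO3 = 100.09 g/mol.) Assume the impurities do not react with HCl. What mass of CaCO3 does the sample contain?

n(HCl) added = 0.09731 × 0.5333 = 0.05190 mol
n(NaOH) used in back-titration = 0.01983 × 0.4823 = 9.564 × 10^-3 mol
n(HCl) left over = 9.564 × 10^-3 mol (1:1 ratio)
n(HCl) consumed by analyte = 0.05190 − 9.564 × 10^-3 = 0.04233 mol
From the 1:2 ratio, n(CaCO3) = 1/2 × 0.04233 = 0.02117 mol
mass of CaCO3 = 0.02117 × 100.09 = 2.118 g

2.118 g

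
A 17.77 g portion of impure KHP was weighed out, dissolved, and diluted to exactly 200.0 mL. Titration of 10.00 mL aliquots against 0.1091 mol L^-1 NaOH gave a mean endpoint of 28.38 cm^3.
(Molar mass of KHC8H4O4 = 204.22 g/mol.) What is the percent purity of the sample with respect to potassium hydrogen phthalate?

KHC8H4O4 + NaOH → KNaC8H4O4 + H2O
n(NaOH) per titration = 0.02838 × 0.1091 = 3.096 × 10^-3 mol
n(KHC8H4O4) in each aliquot = 3.096 × 10^-3 mol (1:1 ratio)
n(KHC8H4O4) in the whole flask = 3.096 × 10^-3 × 200.0/10.00 = 0.06193 mol
mass of KHC8H4O4 = 0.06193 × 204.22 = 12.65 g
% KHC8H4O4 = 12.65 / 17.77 × 100 = 71.17 %

71.17 %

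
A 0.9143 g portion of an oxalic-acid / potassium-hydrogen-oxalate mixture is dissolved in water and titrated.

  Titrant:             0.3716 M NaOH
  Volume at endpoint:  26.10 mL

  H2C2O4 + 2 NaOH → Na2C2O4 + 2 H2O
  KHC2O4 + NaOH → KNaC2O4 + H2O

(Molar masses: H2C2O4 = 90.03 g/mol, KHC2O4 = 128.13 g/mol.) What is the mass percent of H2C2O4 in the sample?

19.45 %

n(NaOH) = 0.02610 × 0.3716 = 9.699 × 10^-3 mol
Let x = n(H2C2O4), y = n(KHC2O4).
Titrant: 2x + 1y = 9.699 × 10^-3;  mass: 90.03x + 128.13y = 0.9143
Solving, x = 1.976 × 10^-3 mol, y = 5.748 × 10^-3 mol
mass of H2C2O4 = 1.976 × 10^-3 × 90.03 = 0.1779 g
% H2C2O4 = 0.1779 / 0.9143 × 100 = 19.45 %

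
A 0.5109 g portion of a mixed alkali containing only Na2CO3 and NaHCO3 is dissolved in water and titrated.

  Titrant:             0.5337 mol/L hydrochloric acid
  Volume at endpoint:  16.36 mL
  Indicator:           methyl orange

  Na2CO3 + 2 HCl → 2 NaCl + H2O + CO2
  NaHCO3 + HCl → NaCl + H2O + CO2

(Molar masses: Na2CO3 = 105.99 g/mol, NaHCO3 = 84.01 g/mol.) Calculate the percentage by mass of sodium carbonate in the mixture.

n(HCl) = 0.01636 × 0.5337 = 8.731 × 10^-3 mol
Let x = n(Na2CO3), y = n(NaHCO3).
Titrant: 2x + 1y = 8.731 × 10^-3;  mass: 105.99x + 84.01y = 0.5109
Solving, x = 3.589 × 10^-3 mol, y = 1.554 × 10^-3 mol
mass of Na2CO3 = 3.589 × 10^-3 × 105.99 = 0.3804 g
% Na2CO3 = 0.3804 / 0.5109 × 100 = 74.45 %

74.45 %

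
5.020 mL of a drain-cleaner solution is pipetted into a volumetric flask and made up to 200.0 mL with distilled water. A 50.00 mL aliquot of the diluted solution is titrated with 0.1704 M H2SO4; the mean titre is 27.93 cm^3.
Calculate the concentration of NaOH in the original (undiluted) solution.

7.584 M

2 NaOH + H2SO4 → Na2SO4 + 2 H2O
n(H2SO4) = 0.02793 × 0.1704 = 4.759 × 10^-3 mol
From the 2:1 ratio, n(NaOH) in the aliquot = 2/1 × 4.759 × 10^-3 = 9.519 × 10^-3 mol
[NaOH]_dilute = 9.519 × 10^-3 / 0.05000 = 0.1904 mol/L
Dilution factor = 200.0 / 5.020 = 39.84
[NaOH]_stock = 0.1904 × 39.84 = 7.584 mol/L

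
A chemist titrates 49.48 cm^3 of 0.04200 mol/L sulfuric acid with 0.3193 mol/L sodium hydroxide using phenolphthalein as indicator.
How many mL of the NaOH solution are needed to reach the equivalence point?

H2SO4 + 2 NaOH → Na2SO4 + 2 H2O
n(H2SO4) = 0.04948 L × 0.04200 mol/L = 2.078 × 10^-3 mol
From the 2:1 stoichiometry, n(NaOH) = 2/1 × 2.078 × 10^-3 = 4.156 × 10^-3 mol
V(NaOH) = 4.156 × 10^-3 mol / 0.3193 mol/L = 0.01302 L = 13.02 mL

13.02 mL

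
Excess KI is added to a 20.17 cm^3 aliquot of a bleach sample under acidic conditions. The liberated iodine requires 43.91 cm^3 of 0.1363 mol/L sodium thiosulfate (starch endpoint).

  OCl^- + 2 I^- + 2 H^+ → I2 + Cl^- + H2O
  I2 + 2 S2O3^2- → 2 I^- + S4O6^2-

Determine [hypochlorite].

n(S2O3^2-) = 0.04391 × 0.1363 = 5.985 × 10^-3 mol
n(I2) = n(S2O3^2-)/2 = 2.992 × 10^-3 mol
n(OCl^-) in the aliquot = 2.992 × 10^-3 mol (1:1 ratio)
[OCl^-] = 2.992 × 10^-3 / 0.02017 = 0.1484 mol/L

0.1484 mol/L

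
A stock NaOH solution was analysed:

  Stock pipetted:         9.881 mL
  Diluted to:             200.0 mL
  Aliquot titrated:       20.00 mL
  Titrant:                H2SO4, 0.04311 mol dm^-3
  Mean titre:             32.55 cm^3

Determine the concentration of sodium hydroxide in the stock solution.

2.840 mol/L

2 NaOH + H2SO4 → Na2SO4 + 2 H2O
n(H2SO4) = 0.03255 × 0.04311 = 1.403 × 10^-3 mol
From the 2:1 ratio, n(NaOH) in the aliquot = 2/1 × 1.403 × 10^-3 = 2.806 × 10^-3 mol
[NaOH]_dilute = 2.806 × 10^-3 / 0.02000 = 0.1403 mol/L
Dilution factor = 200.0 / 9.881 = 20.24
[NaOH]_stock = 0.1403 × 20.24 = 2.840 mol/L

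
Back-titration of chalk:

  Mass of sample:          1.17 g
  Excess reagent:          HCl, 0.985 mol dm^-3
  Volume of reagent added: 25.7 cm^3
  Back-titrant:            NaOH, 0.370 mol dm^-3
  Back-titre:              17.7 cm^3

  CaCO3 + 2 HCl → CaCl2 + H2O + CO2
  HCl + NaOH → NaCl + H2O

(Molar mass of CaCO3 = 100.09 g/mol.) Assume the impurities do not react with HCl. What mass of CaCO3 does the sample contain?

n(HCl) added = 0.0257 × 0.985 = 0.0253 mol
n(NaOH) used in back-titration = 0.0177 × 0.370 = 6.55 × 10^-3 mol
n(HCl) left over = 6.55 × 10^-3 mol (1:1 ratio)
n(HCl) consumed by analyte = 0.0253 − 6.55 × 10^-3 = 0.0188 mol
From the 1:2 ratio, n(CaCO3) = 1/2 × 0.0188 = 9.38 × 10^-3 mol
mass of CaCO3 = 9.38 × 10^-3 × 100.09 = 0.939 g

0.939 g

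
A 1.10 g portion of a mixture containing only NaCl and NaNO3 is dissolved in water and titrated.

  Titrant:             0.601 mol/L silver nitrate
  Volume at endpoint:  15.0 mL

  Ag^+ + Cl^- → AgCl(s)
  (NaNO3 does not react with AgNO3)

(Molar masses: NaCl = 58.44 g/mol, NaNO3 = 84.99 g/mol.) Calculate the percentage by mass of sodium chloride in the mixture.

47.9 %

n(AgNO3) = 0.0150 × 0.601 = 9.02 × 10^-3 mol
Let x = n(NaCl), y = n(NaNO3).
Titrant: 1x = 9.02 × 10^-3;  mass: 58.44x + 84.99y = 1.10
Solving, x = 9.02 × 10^-3 mol, y = 6.74 × 10^-3 mol
mass of NaCl = 9.02 × 10^-3 × 58.44 = 0.527 g
% NaCl = 0.527 / 1.10 × 100 = 47.9 %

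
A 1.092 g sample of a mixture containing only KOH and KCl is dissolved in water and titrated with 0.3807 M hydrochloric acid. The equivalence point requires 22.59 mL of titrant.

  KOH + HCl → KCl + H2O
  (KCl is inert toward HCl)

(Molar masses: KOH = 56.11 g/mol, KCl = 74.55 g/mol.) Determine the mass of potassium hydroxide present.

0.4825 g

n(HCl) = 0.02259 × 0.3807 = 8.600 × 10^-3 mol
Let x = n(KOH), y = n(KCl).
Titrant: 1x = 8.600 × 10^-3;  mass: 56.11x + 74.55y = 1.092
Solving, x = 8.600 × 10^-3 mol, y = 8.175 × 10^-3 mol
mass of KOH = 8.600 × 10^-3 × 56.11 = 0.4825 g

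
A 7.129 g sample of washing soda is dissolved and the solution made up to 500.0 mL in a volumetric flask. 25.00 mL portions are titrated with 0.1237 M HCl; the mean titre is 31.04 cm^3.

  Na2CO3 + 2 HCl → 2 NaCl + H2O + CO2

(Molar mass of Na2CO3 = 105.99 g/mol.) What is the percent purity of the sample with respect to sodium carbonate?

n(HCl) per titration = 0.03104 × 0.1237 = 3.840 × 10^-3 mol
From the 1:2 ratio, n(Na2CO3) in each aliquot = 1/2 × 3.840 × 10^-3 = 1.920 × 10^-3 mol
n(Na2CO3) in the whole flask = 1.920 × 10^-3 × 500.0/25.00 = 0.03840 mol
mass of Na2CO3 = 0.03840 × 105.99 = 4.070 g
% Na2CO3 = 4.070 / 7.129 × 100 = 57.09 %

57.09 %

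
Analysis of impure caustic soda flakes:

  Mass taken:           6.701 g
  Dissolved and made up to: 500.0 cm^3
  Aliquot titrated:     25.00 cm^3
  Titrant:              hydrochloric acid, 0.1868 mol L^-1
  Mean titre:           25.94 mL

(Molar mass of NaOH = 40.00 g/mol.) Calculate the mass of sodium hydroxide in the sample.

NaOH + HCl → NaCl + H2O
n(HCl) per titration = 0.02594 × 0.1868 = 4.846 × 10^-3 mol
n(NaOH) in each aliquot = 4.846 × 10^-3 mol (1:1 ratio)
n(NaOH) in the whole flask = 4.846 × 10^-3 × 500.0/25.00 = 0.09691 mol
mass of NaOH = 0.09691 × 40.00 = 3.876 g

3.876 g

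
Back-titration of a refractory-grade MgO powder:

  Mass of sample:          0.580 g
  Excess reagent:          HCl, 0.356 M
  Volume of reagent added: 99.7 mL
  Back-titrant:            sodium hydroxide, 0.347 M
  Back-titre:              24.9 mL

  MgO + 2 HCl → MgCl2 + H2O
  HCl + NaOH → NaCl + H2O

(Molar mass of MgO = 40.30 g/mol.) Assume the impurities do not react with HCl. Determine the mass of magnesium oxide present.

0.541 g

n(HCl) added = 0.0997 × 0.356 = 0.0355 mol
n(NaOH) used in back-titration = 0.0249 × 0.347 = 8.64 × 10^-3 mol
n(HCl) left over = 8.64 × 10^-3 mol (1:1 ratio)
n(HCl) consumed by analyte = 0.0355 − 8.64 × 10^-3 = 0.0269 mol
From the 1:2 ratio, n(MgO) = 1/2 × 0.0269 = 0.0134 mol
mass of MgO = 0.0134 × 40.30 = 0.541 g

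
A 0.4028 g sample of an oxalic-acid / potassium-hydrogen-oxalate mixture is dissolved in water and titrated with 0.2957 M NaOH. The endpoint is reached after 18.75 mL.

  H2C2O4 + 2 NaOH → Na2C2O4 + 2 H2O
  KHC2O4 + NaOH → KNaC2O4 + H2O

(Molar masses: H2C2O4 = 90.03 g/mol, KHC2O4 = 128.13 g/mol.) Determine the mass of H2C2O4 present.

n(NaOH) = 0.01875 × 0.2957 = 5.544 × 10^-3 mol
Let x = n(H2C2O4), y = n(KHC2O4).
Titrant: 2x + 1y = 5.544 × 10^-3;  mass: 90.03x + 128.13y = 0.4028
Solving, x = 1.850 × 10^-3 mol, y = 1.843 × 10^-3 mol
mass of H2C2O4 = 1.850 × 10^-3 × 90.03 = 0.1666 g

0.1666 g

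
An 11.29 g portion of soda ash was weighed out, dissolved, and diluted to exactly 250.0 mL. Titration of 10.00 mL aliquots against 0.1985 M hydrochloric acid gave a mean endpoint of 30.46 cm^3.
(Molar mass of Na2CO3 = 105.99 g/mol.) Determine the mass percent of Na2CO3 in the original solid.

Na2CO3 + 2 HCl → 2 NaCl + H2O + CO2
n(HCl) per titration = 0.03046 × 0.1985 = 6.046 × 10^-3 mol
From the 1:2 ratio, n(Na2CO3) in each aliquot = 1/2 × 6.046 × 10^-3 = 3.023 × 10^-3 mol
n(Na2CO3) in the whole flask = 3.023 × 10^-3 × 250.0/10.00 = 0.07558 mol
mass of Na2CO3 = 0.07558 × 105.99 = 8.011 g
% Na2CO3 = 8.011 / 11.29 × 100 = 70.95 %

70.95 %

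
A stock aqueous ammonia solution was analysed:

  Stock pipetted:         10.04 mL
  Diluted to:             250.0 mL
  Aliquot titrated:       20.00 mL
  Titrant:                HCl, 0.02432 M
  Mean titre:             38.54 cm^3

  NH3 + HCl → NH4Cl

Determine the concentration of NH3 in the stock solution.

1.167 M

n(HCl) = 0.03854 × 0.02432 = 9.373 × 10^-4 mol
n(NH3) in the aliquot = 9.373 × 10^-4 mol (1:1 ratio)
[NH3]_dilute = 9.373 × 10^-4 / 0.02000 = 0.04686 mol/L
Dilution factor = 250.0 / 10.04 = 24.90
[NH3]_stock = 0.04686 × 24.90 = 1.167 mol/L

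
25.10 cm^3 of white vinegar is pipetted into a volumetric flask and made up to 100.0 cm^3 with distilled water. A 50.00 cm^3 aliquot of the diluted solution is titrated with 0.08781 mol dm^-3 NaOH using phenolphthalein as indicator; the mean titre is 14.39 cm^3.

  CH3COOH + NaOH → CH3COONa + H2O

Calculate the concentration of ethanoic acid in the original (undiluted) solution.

n(NaOH) = 0.01439 × 0.08781 = 1.264 × 10^-3 mol
n(CH3COOH) in the aliquot = 1.264 × 10^-3 mol (1:1 ratio)
[CH3COOH]_dilute = 1.264 × 10^-3 / 0.05000 = 0.02527 mol/L
Dilution factor = 100.0 / 25.10 = 3.984
[CH3COOH]_stock = 0.02527 × 3.984 = 0.1007 mol/L

0.1007 mol/L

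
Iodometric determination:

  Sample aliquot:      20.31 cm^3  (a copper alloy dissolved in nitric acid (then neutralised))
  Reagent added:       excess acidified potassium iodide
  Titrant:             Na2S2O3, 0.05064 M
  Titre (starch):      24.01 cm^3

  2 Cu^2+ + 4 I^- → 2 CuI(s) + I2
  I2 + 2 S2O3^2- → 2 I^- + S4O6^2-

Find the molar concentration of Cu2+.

0.05987 M

n(S2O3^2-) = 0.02401 × 0.05064 = 1.216 × 10^-3 mol
n(I2) = n(S2O3^2-)/2 = 6.079 × 10^-4 mol
From the 2:1 ratio, n(Cu2+) in the aliquot = 2/1 × 6.079 × 10^-4 = 1.216 × 10^-3 mol
[Cu2+] = 1.216 × 10^-3 / 0.02031 = 0.05987 mol/L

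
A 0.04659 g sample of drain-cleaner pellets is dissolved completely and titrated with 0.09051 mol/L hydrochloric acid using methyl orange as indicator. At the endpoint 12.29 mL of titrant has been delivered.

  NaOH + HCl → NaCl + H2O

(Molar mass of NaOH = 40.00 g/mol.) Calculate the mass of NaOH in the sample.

n(HCl) = 0.01229 L × 0.09051 mol/L = 1.112 × 10^-3 mol
n(NaOH) = 1.112 × 10^-3 mol (1:1 ratio)
mass of NaOH = 1.112 × 10^-3 × 40.00 g/mol = 0.04449 g

0.04449 g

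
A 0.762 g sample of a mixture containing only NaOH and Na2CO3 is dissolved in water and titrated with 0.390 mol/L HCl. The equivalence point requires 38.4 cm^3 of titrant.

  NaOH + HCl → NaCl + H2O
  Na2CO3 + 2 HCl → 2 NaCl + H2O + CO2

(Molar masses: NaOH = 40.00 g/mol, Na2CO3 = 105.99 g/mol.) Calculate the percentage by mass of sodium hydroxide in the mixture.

n(HCl) = 0.0384 × 0.390 = 0.0150 mol
Let x = n(NaOH), y = n(Na2CO3).
Titrant: 1x + 2y = 0.0150;  mass: 40.00x + 105.99y = 0.762
Solving, x = 2.44 × 10^-3 mol, y = 6.27 × 10^-3 mol
mass of NaOH = 2.44 × 10^-3 × 40.00 = 0.0974 g
% NaOH = 0.0974 / 0.762 × 100 = 12.8 %

12.8 %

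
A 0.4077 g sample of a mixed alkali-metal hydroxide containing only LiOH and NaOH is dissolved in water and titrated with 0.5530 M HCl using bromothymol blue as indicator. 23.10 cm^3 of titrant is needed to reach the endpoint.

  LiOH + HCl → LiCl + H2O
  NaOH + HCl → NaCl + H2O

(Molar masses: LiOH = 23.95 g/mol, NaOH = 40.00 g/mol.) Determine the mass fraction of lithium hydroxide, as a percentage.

n(HCl) = 0.02310 × 0.5530 = 0.01277 mol
Let x = n(LiOH), y = n(NaOH).
Titrant: 1x + 1y = 0.01277;  mass: 23.95x + 40.00y = 0.4077
Solving, x = 6.434 × 10^-3 mol, y = 6.340 × 10^-3 mol
mass of LiOH = 6.434 × 10^-3 × 23.95 = 0.1541 g
% LiOH = 0.1541 / 0.4077 × 100 = 37.80 %

37.80 %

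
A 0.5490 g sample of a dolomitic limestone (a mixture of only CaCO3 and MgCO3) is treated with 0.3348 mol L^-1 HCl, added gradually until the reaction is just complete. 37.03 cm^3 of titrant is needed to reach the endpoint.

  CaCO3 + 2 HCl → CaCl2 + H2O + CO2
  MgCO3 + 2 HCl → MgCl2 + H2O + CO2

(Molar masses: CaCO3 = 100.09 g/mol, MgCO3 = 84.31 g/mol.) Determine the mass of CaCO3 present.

0.1673 g

n(HCl) = 0.03703 × 0.3348 = 0.01240 mol
Let x = n(CaCO3), y = n(MgCO3).
Titrant: 2x + 2y = 0.01240;  mass: 100.09x + 84.31y = 0.5490
Solving, x = 1.672 × 10^-3 mol, y = 4.527 × 10^-3 mol
mass of CaCO3 = 1.672 × 10^-3 × 100.09 = 0.1673 g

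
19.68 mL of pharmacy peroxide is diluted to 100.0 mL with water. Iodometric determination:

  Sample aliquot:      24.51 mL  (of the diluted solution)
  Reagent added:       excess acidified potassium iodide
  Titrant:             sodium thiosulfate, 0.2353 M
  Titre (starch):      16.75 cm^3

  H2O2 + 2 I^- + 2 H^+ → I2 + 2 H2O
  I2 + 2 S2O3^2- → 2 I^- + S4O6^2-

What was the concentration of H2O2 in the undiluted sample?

0.4085 M

n(S2O3^2-) = 0.01675 × 0.2353 = 3.941 × 10^-3 mol
n(I2) = n(S2O3^2-)/2 = 1.971 × 10^-3 mol
n(H2O2) in the aliquot = 1.971 × 10^-3 mol (1:1 ratio)
[H2O2]_dilute = 1.971 × 10^-3 / 0.02451 = 0.08040 mol/L
[H2O2]_original = 0.08040 × 100.0/19.68 = 0.4085 mol/L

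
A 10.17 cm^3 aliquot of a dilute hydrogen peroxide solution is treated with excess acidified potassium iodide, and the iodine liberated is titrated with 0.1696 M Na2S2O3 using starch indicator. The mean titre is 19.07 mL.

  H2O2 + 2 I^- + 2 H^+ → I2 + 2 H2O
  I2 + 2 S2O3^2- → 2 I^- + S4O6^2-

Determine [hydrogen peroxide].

n(S2O3^2-) = 0.01907 × 0.1696 = 3.234 × 10^-3 mol
n(I2) = n(S2O3^2-)/2 = 1.617 × 10^-3 mol
n(H2O2) in the aliquot = 1.617 × 10^-3 mol (1:1 ratio)
[H2O2] = 1.617 × 10^-3 / 0.01017 = 0.1590 mol/L

0.1590 M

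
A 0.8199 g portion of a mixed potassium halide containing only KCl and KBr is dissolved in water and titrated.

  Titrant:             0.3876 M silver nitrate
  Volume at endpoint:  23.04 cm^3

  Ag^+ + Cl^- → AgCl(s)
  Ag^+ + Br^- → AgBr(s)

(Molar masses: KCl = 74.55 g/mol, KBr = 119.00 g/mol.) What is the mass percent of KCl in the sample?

49.67 %

n(AgNO3) = 0.02304 × 0.3876 = 8.930 × 10^-3 mol
Let x = n(KCl), y = n(KBr).
Titrant: 1x + 1y = 8.930 × 10^-3;  mass: 74.55x + 119.00y = 0.8199
Solving, x = 5.462 × 10^-3 mol, y = 3.468 × 10^-3 mol
mass of KCl = 5.462 × 10^-3 × 74.55 = 0.4072 g
% KCl = 0.4072 / 0.8199 × 100 = 49.67 %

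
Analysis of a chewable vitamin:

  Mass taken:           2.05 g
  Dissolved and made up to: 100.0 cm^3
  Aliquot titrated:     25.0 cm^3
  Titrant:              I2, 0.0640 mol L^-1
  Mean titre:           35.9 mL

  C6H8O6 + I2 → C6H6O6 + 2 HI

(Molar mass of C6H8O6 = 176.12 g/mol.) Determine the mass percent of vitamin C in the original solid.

79.0 %

n(I2) per titration = 0.0359 × 0.0640 = 2.30 × 10^-3 mol
n(C6H8O6) in each aliquot = 2.30 × 10^-3 mol (1:1 ratio)
n(C6H8O6) in the whole flask = 2.30 × 10^-3 × 100.0/25.0 = 9.19 × 10^-3 mol
mass of C6H8O6 = 9.19 × 10^-3 × 176.12 = 1.62 g
% C6H8O6 = 1.62 / 2.05 × 100 = 79.0 %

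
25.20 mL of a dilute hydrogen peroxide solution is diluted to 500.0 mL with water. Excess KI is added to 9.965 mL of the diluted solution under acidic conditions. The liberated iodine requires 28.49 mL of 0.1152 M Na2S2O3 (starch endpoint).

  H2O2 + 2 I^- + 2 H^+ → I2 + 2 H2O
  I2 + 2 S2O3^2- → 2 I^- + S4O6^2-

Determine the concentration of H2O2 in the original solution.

3.267 M

n(S2O3^2-) = 0.02849 × 0.1152 = 3.282 × 10^-3 mol
n(I2) = n(S2O3^2-)/2 = 1.641 × 10^-3 mol
n(H2O2) in the aliquot = 1.641 × 10^-3 mol (1:1 ratio)
[H2O2]_dilute = 1.641 × 10^-3 / 0.009965 = 0.1647 mol/L
[H2O2]_original = 0.1647 × 500.0/25.20 = 3.267 mol/L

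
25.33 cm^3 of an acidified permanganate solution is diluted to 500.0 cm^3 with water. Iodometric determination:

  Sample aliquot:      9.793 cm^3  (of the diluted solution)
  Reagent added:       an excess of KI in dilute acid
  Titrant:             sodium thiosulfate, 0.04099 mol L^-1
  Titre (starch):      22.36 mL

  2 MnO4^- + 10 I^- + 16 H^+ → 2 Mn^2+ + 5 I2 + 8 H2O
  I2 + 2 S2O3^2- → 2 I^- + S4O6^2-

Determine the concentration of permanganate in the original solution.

0.3695 mol/L

n(S2O3^2-) = 0.02236 × 0.04099 = 9.165 × 10^-4 mol
n(I2) = n(S2O3^2-)/2 = 4.583 × 10^-4 mol
From the 2:5 ratio, n(MnO4^-) in the aliquot = 2/5 × 4.583 × 10^-4 = 1.833 × 10^-4 mol
[MnO4^-]_dilute = 1.833 × 10^-4 / 0.009793 = 0.01872 mol/L
[MnO4^-]_original = 0.01872 × 500.0/25.33 = 0.3695 mol/L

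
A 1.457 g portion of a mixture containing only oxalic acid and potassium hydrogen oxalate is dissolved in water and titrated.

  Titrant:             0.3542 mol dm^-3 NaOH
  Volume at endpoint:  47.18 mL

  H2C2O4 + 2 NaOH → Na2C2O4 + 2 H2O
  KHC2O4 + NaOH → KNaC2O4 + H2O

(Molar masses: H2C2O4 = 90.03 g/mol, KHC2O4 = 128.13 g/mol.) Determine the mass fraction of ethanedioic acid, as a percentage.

25.43 %

n(NaOH) = 0.04718 × 0.3542 = 0.01671 mol
Let x = n(H2C2O4), y = n(KHC2O4).
Titrant: 2x + 1y = 0.01671;  mass: 90.03x + 128.13y = 1.457
Solving, x = 4.116 × 10^-3 mol, y = 8.479 × 10^-3 mol
mass of H2C2O4 = 4.116 × 10^-3 × 90.03 = 0.3706 g
% H2C2O4 = 0.3706 / 1.457 × 100 = 25.43 %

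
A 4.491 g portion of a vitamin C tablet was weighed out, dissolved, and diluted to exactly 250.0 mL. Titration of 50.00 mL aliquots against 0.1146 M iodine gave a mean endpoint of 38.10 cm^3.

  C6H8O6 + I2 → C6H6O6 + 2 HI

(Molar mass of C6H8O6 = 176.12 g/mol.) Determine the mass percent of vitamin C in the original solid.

85.61 %

n(I2) per titration = 0.03810 × 0.1146 = 4.366 × 10^-3 mol
n(C6H8O6) in each aliquot = 4.366 × 10^-3 mol (1:1 ratio)
n(C6H8O6) in the whole flask = 4.366 × 10^-3 × 250.0/50.00 = 0.02183 mol
mass of C6H8O6 = 0.02183 × 176.12 = 3.845 g
% C6H8O6 = 3.845 / 4.491 × 100 = 85.61 %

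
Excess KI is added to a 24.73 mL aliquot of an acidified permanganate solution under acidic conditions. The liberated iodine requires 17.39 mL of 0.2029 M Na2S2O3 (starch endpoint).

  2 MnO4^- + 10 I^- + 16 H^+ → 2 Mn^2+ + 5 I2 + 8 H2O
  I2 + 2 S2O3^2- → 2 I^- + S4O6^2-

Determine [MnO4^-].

n(S2O3^2-) = 0.01739 × 0.2029 = 3.528 × 10^-3 mol
n(I2) = n(S2O3^2-)/2 = 1.764 × 10^-3 mol
From the 2:5 ratio, n(MnO4^-) in the aliquot = 2/5 × 1.764 × 10^-3 = 7.057 × 10^-4 mol
[MnO4^-] = 7.057 × 10^-4 / 0.02473 = 0.02854 mol/L

0.02854 M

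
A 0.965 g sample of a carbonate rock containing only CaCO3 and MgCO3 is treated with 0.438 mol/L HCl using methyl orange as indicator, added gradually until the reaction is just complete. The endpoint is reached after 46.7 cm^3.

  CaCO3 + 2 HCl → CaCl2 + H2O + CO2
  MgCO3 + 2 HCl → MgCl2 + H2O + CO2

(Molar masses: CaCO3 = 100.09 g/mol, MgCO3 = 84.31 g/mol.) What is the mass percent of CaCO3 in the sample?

67.5 %

n(HCl) = 0.0467 × 0.438 = 0.0205 mol
Let x = n(CaCO3), y = n(MgCO3).
Titrant: 2x + 2y = 0.0205;  mass: 100.09x + 84.31y = 0.965
Solving, x = 6.51 × 10^-3 mol, y = 3.72 × 10^-3 mol
mass of CaCO3 = 6.51 × 10^-3 × 100.09 = 0.652 g
% CaCO3 = 0.652 / 0.965 × 100 = 67.5 %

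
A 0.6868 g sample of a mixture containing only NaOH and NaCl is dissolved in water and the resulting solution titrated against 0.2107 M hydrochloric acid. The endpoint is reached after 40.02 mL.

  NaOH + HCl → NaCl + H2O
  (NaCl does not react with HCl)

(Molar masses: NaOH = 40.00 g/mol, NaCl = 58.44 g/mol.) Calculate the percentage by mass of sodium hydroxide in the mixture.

49.11 %

n(HCl) = 0.04002 × 0.2107 = 8.432 × 10^-3 mol
Let x = n(NaOH), y = n(NaCl).
Titrant: 1x = 8.432 × 10^-3;  mass: 40.00x + 58.44y = 0.6868
Solving, x = 8.432 × 10^-3 mol, y = 5.981 × 10^-3 mol
mass of NaOH = 8.432 × 10^-3 × 40.00 = 0.3373 g
% NaOH = 0.3373 / 0.6868 × 100 = 49.11 %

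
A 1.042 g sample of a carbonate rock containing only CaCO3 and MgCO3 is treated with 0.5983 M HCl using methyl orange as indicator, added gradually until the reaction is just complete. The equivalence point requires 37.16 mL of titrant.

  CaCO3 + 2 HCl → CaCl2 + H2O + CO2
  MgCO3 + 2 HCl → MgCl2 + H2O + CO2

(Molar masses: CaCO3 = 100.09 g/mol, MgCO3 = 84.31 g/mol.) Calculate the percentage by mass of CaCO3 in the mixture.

63.78 %

n(HCl) = 0.03716 × 0.5983 = 0.02223 mol
Let x = n(CaCO3), y = n(MgCO3).
Titrant: 2x + 2y = 0.02223;  mass: 100.09x + 84.31y = 1.042
Solving, x = 6.640 × 10^-3 mol, y = 4.477 × 10^-3 mol
mass of CaCO3 = 6.640 × 10^-3 × 100.09 = 0.6646 g
% CaCO3 = 0.6646 / 1.042 × 100 = 63.78 %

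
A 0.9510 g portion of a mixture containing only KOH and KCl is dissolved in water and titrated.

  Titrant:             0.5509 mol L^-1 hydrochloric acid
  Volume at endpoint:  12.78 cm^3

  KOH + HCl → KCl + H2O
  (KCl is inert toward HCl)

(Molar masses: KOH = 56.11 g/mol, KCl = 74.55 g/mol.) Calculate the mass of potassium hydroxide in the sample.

n(HCl) = 0.01278 × 0.5509 = 7.041 × 10^-3 mol
Let x = n(KOH), y = n(KCl).
Titrant: 1x = 7.041 × 10^-3;  mass: 56.11x + 74.55y = 0.9510
Solving, x = 7.041 × 10^-3 mol, y = 7.458 × 10^-3 mol
mass of KOH = 7.041 × 10^-3 × 56.11 = 0.3950 g

0.3950 g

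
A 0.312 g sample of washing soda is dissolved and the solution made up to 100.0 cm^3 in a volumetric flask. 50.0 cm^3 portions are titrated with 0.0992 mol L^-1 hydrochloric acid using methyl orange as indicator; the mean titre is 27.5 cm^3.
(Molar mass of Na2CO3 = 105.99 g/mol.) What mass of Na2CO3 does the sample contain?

0.289 g

Na2CO3 + 2 HCl → 2 NaCl + H2O + CO2
n(HCl) per titration = 0.0275 × 0.0992 = 2.73 × 10^-3 mol
From the 1:2 ratio, n(Na2CO3) in each aliquot = 1/2 × 2.73 × 10^-3 = 1.36 × 10^-3 mol
n(Na2CO3) in the whole flask = 1.36 × 10^-3 × 100.0/50.0 = 2.73 × 10^-3 mol
mass of Na2CO3 = 2.73 × 10^-3 × 105.99 = 0.289 g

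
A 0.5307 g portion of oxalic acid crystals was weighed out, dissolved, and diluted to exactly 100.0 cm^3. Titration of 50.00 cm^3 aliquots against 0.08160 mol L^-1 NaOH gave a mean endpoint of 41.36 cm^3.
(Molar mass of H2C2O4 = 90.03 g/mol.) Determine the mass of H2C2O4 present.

H2C2O4 + 2 NaOH → Na2C2O4 + 2 H2O
n(NaOH) per titration = 0.04136 × 0.08160 = 3.375 × 10^-3 mol
From the 1:2 ratio, n(H2C2O4) in each aliquot = 1/2 × 3.375 × 10^-3 = 1.687 × 10^-3 mol
n(H2C2O4) in the whole flask = 1.687 × 10^-3 × 100.0/50.00 = 3.375 × 10^-3 mol
mass of H2C2O4 = 3.375 × 10^-3 × 90.03 = 0.3038 g

0.3038 g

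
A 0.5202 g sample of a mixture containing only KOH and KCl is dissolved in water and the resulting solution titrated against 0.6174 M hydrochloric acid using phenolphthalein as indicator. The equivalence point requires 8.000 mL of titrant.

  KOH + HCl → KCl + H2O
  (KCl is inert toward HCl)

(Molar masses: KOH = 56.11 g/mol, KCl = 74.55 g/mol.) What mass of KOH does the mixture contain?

0.2771 g

n(HCl) = 0.008000 × 0.6174 = 4.939 × 10^-3 mol
Let x = n(KOH), y = n(KCl).
Titrant: 1x = 4.939 × 10^-3;  mass: 56.11x + 74.55y = 0.5202
Solving, x = 4.939 × 10^-3 mol, y = 3.260 × 10^-3 mol
mass of KOH = 4.939 × 10^-3 × 56.11 = 0.2771 g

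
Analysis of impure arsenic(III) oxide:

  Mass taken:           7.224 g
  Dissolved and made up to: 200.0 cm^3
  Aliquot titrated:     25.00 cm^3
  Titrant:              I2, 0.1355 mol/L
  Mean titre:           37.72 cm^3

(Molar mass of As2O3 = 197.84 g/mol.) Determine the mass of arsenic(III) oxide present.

4.045 g

As2O3 + 2 I2 + 2 H2O → As2O5 + 4 HI
n(I2) per titration = 0.03772 × 0.1355 = 5.111 × 10^-3 mol
From the 1:2 ratio, n(As2O3) in each aliquot = 1/2 × 5.111 × 10^-3 = 2.556 × 10^-3 mol
n(As2O3) in the whole flask = 2.556 × 10^-3 × 200.0/25.00 = 0.02044 mol
mass of As2O3 = 0.02044 × 197.84 = 4.045 g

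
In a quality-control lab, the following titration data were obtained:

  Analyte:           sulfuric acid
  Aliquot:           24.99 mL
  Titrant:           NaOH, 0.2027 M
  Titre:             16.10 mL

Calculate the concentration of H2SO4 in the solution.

H2SO4 + 2 NaOH → Na2SO4 + 2 H2O
n(NaOH) = 0.01610 L × 0.2027 mol/L = 3.263 × 10^-3 mol
From the 1:2 mole ratio, n(H2SO4) = 1/2 × 3.263 × 10^-3 = 1.632 × 10^-3 mol
[H2SO4] = 1.632 × 10^-3 mol / 0.02499 L = 0.06530 mol/L

0.06530 M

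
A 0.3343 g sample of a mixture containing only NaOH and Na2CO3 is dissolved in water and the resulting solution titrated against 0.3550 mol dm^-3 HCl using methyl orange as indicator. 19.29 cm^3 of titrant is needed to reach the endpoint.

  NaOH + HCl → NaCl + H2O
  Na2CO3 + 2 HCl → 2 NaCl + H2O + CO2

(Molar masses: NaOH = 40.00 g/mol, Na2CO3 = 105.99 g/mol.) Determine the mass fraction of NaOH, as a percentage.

n(HCl) = 0.01929 × 0.3550 = 6.848 × 10^-3 mol
Let x = n(NaOH), y = n(Na2CO3).
Titrant: 1x + 2y = 6.848 × 10^-3;  mass: 40.00x + 105.99y = 0.3343
Solving, x = 2.201 × 10^-3 mol, y = 2.323 × 10^-3 mol
mass of NaOH = 2.201 × 10^-3 × 40.00 = 0.08806 g
% NaOH = 0.08806 / 0.3343 × 100 = 26.34 %

26.34 %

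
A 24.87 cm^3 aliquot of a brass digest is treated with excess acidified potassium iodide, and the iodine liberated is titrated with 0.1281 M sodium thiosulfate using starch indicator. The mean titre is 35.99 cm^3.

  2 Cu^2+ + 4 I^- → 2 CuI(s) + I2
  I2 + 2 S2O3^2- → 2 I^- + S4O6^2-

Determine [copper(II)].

n(S2O3^2-) = 0.03599 × 0.1281 = 4.610 × 10^-3 mol
n(I2) = n(S2O3^2-)/2 = 2.305 × 10^-3 mol
From the 2:1 ratio, n(Cu2+) in the aliquot = 2/1 × 2.305 × 10^-3 = 4.610 × 10^-3 mol
[Cu2+] = 4.610 × 10^-3 / 0.02487 = 0.1854 mol/L

0.1854 M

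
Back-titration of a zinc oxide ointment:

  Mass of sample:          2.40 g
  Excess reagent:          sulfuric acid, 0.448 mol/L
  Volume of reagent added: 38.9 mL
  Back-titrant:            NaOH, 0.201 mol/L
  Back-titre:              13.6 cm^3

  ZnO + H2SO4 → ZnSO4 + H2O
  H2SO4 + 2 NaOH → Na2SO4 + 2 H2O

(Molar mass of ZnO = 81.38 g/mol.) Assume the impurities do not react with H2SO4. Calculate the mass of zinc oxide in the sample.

n(H2SO4) added = 0.0389 × 0.448 = 0.0174 mol
n(NaOH) used in back-titration = 0.0136 × 0.201 = 2.73 × 10^-3 mol
From the 1:2 ratio, n(H2SO4) left over = 1/2 × 2.73 × 10^-3 = 1.37 × 10^-3 mol
n(H2SO4) consumed by analyte = 0.0174 − 1.37 × 10^-3 = 0.0161 mol
n(ZnO) = 0.0161 mol (1:1 ratio)
mass of ZnO = 0.0161 × 81.38 = 1.31 g

1.31 g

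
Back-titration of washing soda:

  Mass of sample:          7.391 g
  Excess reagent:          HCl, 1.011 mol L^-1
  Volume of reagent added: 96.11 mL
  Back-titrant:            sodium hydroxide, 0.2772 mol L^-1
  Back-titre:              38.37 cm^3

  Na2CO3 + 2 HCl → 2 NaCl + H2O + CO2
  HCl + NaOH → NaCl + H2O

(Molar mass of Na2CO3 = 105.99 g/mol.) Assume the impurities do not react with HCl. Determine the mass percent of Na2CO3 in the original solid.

62.04 %

n(HCl) added = 0.09611 × 1.011 = 0.09717 mol
n(NaOH) used in back-titration = 0.03837 × 0.2772 = 0.01064 mol
n(HCl) left over = 0.01064 mol (1:1 ratio)
n(HCl) consumed by analyte = 0.09717 − 0.01064 = 0.08653 mol
From the 1:2 ratio, n(Na2CO3) = 1/2 × 0.08653 = 0.04327 mol
mass of Na2CO3 = 0.04327 × 105.99 = 4.586 g
% Na2CO3 = 4.586 / 7.391 × 100 = 62.04 %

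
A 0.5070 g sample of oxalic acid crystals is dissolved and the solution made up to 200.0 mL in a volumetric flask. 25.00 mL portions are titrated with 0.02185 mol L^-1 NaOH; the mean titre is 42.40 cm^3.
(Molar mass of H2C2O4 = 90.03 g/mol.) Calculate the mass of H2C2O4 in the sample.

H2C2O4 + 2 NaOH → Na2C2O4 + 2 H2O
n(NaOH) per titration = 0.04240 × 0.02185 = 9.264 × 10^-4 mol
From the 1:2 ratio, n(H2C2O4) in each aliquot = 1/2 × 9.264 × 10^-4 = 4.632 × 10^-4 mol
n(H2C2O4) in the whole flask = 4.632 × 10^-4 × 200.0/25.00 = 3.706 × 10^-3 mol
mass of H2C2O4 = 3.706 × 10^-3 × 90.03 = 0.3336 g

0.3336 g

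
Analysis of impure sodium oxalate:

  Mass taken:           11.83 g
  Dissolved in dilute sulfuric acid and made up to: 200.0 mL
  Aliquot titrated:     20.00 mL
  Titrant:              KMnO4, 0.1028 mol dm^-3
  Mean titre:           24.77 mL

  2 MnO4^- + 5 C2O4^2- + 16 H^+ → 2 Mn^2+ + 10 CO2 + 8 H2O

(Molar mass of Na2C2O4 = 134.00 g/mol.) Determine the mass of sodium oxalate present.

8.530 g

n(KMnO4) per titration = 0.02477 × 0.1028 = 2.546 × 10^-3 mol
From the 5:2 ratio, n(Na2C2O4) in each aliquot = 5/2 × 2.546 × 10^-3 = 6.366 × 10^-3 mol
n(Na2C2O4) in the whole flask = 6.366 × 10^-3 × 200.0/20.00 = 0.06366 mol
mass of Na2C2O4 = 0.06366 × 134.00 = 8.530 g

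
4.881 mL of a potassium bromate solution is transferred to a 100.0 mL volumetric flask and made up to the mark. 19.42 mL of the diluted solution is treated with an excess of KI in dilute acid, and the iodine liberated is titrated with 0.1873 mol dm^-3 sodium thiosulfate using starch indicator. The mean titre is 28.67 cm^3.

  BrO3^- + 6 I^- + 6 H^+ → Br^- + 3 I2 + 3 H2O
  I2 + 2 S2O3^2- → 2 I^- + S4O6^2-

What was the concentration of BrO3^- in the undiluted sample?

n(S2O3^2-) = 0.02867 × 0.1873 = 5.370 × 10^-3 mol
n(I2) = n(S2O3^2-)/2 = 2.685 × 10^-3 mol
From the 1:3 ratio, n(BrO3^-) in the aliquot = 1/3 × 2.685 × 10^-3 = 8.950 × 10^-4 mol
[BrO3^-]_dilute = 8.950 × 10^-4 / 0.01942 = 0.04609 mol/L
[BrO3^-]_original = 0.04609 × 100.0/4.881 = 0.9442 mol/L

0.9442 mol/L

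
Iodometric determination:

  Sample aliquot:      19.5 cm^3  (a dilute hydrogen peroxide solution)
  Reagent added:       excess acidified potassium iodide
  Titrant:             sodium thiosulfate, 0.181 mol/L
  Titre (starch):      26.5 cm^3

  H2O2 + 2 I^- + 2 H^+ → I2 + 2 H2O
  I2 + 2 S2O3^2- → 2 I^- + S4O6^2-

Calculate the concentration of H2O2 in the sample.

0.123 mol/L

n(S2O3^2-) = 0.0265 × 0.181 = 4.80 × 10^-3 mol
n(I2) = n(S2O3^2-)/2 = 2.40 × 10^-3 mol
n(H2O2) in the aliquot = 2.40 × 10^-3 mol (1:1 ratio)
[H2O2] = 2.40 × 10^-3 / 0.0195 = 0.123 mol/L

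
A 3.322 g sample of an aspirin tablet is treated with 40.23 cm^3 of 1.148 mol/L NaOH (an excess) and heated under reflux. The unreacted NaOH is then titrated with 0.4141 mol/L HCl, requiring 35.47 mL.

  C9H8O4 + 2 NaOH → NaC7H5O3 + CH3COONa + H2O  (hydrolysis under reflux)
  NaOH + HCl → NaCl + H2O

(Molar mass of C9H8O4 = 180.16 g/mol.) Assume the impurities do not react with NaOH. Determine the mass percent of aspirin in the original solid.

85.40 %

n(NaOH) added = 0.04023 × 1.148 = 0.04618 mol
n(HCl) used in back-titration = 0.03547 × 0.4141 = 0.01469 mol
n(NaOH) left over = 0.01469 mol (1:1 ratio)
n(NaOH) consumed by analyte = 0.04618 − 0.01469 = 0.03150 mol
From the 1:2 ratio, n(C9H8O4) = 1/2 × 0.03150 = 0.01575 mol
mass of C9H8O4 = 0.01575 × 180.16 = 2.837 g
% C9H8O4 = 2.837 / 3.322 × 100 = 85.40 %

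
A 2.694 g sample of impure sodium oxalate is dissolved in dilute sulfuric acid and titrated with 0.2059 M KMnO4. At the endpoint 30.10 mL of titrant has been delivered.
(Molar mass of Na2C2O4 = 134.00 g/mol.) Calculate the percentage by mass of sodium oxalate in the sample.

77.07 %

2 MnO4^- + 5 C2O4^2- + 16 H^+ → 2 Mn^2+ + 10 CO2 + 8 H2O
n(KMnO4) = 0.03010 L × 0.2059 mol/L = 6.198 × 10^-3 mol
From the 5:2 ratio, n(Na2C2O4) = 5/2 × 6.198 × 10^-3 = 0.01549 mol
mass of Na2C2O4 = 0.01549 × 134.00 g/mol = 2.076 g
% Na2C2O4 = 2.076 / 2.694 × 100 = 77.07 %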